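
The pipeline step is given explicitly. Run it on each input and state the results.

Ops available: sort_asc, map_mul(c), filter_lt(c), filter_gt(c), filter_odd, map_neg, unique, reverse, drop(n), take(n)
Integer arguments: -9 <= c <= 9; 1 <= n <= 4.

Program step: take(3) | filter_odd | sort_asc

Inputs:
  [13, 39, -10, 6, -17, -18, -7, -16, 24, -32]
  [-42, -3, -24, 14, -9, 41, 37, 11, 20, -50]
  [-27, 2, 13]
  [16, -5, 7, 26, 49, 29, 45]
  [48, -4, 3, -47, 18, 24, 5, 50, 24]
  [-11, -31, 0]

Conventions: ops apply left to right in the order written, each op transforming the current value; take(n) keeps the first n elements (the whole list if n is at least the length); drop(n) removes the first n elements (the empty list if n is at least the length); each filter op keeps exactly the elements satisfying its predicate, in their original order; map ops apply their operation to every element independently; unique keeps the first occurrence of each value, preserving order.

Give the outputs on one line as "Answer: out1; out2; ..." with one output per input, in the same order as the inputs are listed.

Execution, op by op:
  [13, 39, -10, 6, -17, -18, -7, -16, 24, -32] -> [13, 39, -10] -> [13, 39] -> [13, 39]
  [-42, -3, -24, 14, -9, 41, 37, 11, 20, -50] -> [-42, -3, -24] -> [-3] -> [-3]
  [-27, 2, 13] -> [-27, 2, 13] -> [-27, 13] -> [-27, 13]
  [16, -5, 7, 26, 49, 29, 45] -> [16, -5, 7] -> [-5, 7] -> [-5, 7]
  [48, -4, 3, -47, 18, 24, 5, 50, 24] -> [48, -4, 3] -> [3] -> [3]
  [-11, -31, 0] -> [-11, -31, 0] -> [-11, -31] -> [-31, -11]

[13, 39]; [-3]; [-27, 13]; [-5, 7]; [3]; [-31, -11]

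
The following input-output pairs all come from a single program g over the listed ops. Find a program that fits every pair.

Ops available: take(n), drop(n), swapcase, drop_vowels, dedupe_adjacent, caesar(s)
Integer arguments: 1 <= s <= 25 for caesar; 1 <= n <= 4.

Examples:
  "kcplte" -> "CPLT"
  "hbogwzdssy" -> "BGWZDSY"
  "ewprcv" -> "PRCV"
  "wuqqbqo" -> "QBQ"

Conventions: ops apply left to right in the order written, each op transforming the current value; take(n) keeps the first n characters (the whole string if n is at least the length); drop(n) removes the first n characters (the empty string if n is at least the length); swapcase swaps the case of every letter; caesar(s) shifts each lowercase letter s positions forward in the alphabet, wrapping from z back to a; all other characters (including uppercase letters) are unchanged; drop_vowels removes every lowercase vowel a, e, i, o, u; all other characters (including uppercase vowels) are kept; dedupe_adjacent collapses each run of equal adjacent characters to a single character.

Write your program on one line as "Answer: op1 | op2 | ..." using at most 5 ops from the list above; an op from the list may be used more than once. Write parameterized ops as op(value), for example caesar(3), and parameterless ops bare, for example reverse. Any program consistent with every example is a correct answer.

dedupe_adjacent | drop_vowels | swapcase | drop(1)

Check, running the answer program on each example:
  "kcplte" -> "kcplte" -> "kcplt" -> "KCPLT" -> "CPLT"
  "hbogwzdssy" -> "hbogwzdsy" -> "hbgwzdsy" -> "HBGWZDSY" -> "BGWZDSY"
  "ewprcv" -> "ewprcv" -> "wprcv" -> "WPRCV" -> "PRCV"
  "wuqqbqo" -> "wuqbqo" -> "wqbq" -> "WQBQ" -> "QBQ"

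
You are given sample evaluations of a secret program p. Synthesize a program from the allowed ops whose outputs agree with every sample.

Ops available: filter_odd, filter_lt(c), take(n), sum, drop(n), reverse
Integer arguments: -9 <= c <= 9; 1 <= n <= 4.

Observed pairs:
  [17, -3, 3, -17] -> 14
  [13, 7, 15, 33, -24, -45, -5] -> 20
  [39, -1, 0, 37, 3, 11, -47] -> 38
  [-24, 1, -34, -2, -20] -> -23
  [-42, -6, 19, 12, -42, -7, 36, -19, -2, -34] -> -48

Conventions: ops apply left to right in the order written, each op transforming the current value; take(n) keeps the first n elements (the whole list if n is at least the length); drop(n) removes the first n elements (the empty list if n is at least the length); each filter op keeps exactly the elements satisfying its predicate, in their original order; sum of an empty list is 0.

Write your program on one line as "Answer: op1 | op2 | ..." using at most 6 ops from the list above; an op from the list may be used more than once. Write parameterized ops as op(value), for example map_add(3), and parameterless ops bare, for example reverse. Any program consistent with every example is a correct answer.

take(4) | take(3) | reverse | drop(1) | sum

Check, running the answer program on each example:
  [17, -3, 3, -17] -> [17, -3, 3, -17] -> [17, -3, 3] -> [3, -3, 17] -> [-3, 17] -> 14
  [13, 7, 15, 33, -24, -45, -5] -> [13, 7, 15, 33] -> [13, 7, 15] -> [15, 7, 13] -> [7, 13] -> 20
  [39, -1, 0, 37, 3, 11, -47] -> [39, -1, 0, 37] -> [39, -1, 0] -> [0, -1, 39] -> [-1, 39] -> 38
  [-24, 1, -34, -2, -20] -> [-24, 1, -34, -2] -> [-24, 1, -34] -> [-34, 1, -24] -> [1, -24] -> -23
  [-42, -6, 19, 12, -42, -7, 36, -19, -2, -34] -> [-42, -6, 19, 12] -> [-42, -6, 19] -> [19, -6, -42] -> [-6, -42] -> -48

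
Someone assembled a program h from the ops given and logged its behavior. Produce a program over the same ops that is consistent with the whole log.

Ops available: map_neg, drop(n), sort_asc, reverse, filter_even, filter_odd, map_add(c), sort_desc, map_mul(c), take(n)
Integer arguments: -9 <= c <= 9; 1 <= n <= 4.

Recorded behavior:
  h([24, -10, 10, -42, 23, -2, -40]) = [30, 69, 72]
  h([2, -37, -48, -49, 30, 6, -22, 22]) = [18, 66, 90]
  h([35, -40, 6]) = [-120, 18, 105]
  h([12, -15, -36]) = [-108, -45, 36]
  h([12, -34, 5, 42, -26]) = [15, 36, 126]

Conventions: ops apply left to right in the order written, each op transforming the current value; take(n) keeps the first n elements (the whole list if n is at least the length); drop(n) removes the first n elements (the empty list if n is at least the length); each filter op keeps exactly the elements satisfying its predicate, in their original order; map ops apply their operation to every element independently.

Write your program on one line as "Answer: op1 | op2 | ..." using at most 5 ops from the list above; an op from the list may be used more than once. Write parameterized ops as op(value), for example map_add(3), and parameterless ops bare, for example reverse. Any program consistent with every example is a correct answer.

sort_desc | map_mul(3) | take(3) | sort_asc

Check, running the answer program on each example:
  [24, -10, 10, -42, 23, -2, -40] -> [24, 23, 10, -2, -10, -40, -42] -> [72, 69, 30, -6, -30, -120, -126] -> [72, 69, 30] -> [30, 69, 72]
  [2, -37, -48, -49, 30, 6, -22, 22] -> [30, 22, 6, 2, -22, -37, -48, -49] -> [90, 66, 18, 6, -66, -111, -144, -147] -> [90, 66, 18] -> [18, 66, 90]
  [35, -40, 6] -> [35, 6, -40] -> [105, 18, -120] -> [105, 18, -120] -> [-120, 18, 105]
  [12, -15, -36] -> [12, -15, -36] -> [36, -45, -108] -> [36, -45, -108] -> [-108, -45, 36]
  [12, -34, 5, 42, -26] -> [42, 12, 5, -26, -34] -> [126, 36, 15, -78, -102] -> [126, 36, 15] -> [15, 36, 126]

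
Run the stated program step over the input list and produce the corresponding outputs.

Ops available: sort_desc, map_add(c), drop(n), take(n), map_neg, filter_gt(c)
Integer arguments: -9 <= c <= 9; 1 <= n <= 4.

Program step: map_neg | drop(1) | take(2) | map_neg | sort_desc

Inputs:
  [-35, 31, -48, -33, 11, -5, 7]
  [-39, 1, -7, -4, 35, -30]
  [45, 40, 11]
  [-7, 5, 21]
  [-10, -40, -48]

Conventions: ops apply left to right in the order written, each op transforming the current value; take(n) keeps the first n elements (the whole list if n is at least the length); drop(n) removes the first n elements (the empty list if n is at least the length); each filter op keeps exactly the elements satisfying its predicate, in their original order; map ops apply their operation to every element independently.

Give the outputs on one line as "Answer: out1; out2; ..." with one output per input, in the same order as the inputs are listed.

Execution, op by op:
  [-35, 31, -48, -33, 11, -5, 7] -> [35, -31, 48, 33, -11, 5, -7] -> [-31, 48, 33, -11, 5, -7] -> [-31, 48] -> [31, -48] -> [31, -48]
  [-39, 1, -7, -4, 35, -30] -> [39, -1, 7, 4, -35, 30] -> [-1, 7, 4, -35, 30] -> [-1, 7] -> [1, -7] -> [1, -7]
  [45, 40, 11] -> [-45, -40, -11] -> [-40, -11] -> [-40, -11] -> [40, 11] -> [40, 11]
  [-7, 5, 21] -> [7, -5, -21] -> [-5, -21] -> [-5, -21] -> [5, 21] -> [21, 5]
  [-10, -40, -48] -> [10, 40, 48] -> [40, 48] -> [40, 48] -> [-40, -48] -> [-40, -48]

[31, -48]; [1, -7]; [40, 11]; [21, 5]; [-40, -48]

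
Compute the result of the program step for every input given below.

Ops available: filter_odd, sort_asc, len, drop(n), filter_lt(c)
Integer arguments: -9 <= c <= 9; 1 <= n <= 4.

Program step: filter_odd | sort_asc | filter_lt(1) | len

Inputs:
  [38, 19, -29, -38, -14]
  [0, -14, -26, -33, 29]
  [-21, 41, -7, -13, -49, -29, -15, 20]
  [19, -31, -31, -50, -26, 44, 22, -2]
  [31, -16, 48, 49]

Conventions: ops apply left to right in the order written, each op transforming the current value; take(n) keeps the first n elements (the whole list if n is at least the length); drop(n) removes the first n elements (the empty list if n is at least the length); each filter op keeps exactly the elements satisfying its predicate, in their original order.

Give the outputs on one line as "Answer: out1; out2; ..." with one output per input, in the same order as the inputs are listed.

Execution, op by op:
  [38, 19, -29, -38, -14] -> [19, -29] -> [-29, 19] -> [-29] -> 1
  [0, -14, -26, -33, 29] -> [-33, 29] -> [-33, 29] -> [-33] -> 1
  [-21, 41, -7, -13, -49, -29, -15, 20] -> [-21, 41, -7, -13, -49, -29, -15] -> [-49, -29, -21, -15, -13, -7, 41] -> [-49, -29, -21, -15, -13, -7] -> 6
  [19, -31, -31, -50, -26, 44, 22, -2] -> [19, -31, -31] -> [-31, -31, 19] -> [-31, -31] -> 2
  [31, -16, 48, 49] -> [31, 49] -> [31, 49] -> [] -> 0

1; 1; 6; 2; 0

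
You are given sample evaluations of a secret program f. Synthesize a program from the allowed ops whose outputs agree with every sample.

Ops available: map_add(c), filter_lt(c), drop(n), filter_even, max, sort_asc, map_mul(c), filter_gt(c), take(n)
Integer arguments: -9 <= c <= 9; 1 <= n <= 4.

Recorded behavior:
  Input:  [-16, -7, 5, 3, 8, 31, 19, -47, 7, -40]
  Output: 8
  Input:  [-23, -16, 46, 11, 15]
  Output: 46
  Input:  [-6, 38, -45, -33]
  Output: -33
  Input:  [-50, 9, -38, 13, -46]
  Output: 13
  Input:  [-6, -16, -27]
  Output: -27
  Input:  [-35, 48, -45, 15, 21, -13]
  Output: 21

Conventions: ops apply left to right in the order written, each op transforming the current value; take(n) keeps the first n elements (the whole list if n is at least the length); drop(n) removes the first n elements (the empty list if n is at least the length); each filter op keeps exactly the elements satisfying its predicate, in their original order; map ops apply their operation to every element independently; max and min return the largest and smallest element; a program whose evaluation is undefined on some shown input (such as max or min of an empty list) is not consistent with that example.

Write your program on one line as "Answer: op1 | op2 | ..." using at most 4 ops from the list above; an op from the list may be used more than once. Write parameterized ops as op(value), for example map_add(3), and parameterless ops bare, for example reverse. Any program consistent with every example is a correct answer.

drop(2) | take(3) | sort_asc | max

Check, running the answer program on each example:
  [-16, -7, 5, 3, 8, 31, 19, -47, 7, -40] -> [5, 3, 8, 31, 19, -47, 7, -40] -> [5, 3, 8] -> [3, 5, 8] -> 8
  [-23, -16, 46, 11, 15] -> [46, 11, 15] -> [46, 11, 15] -> [11, 15, 46] -> 46
  [-6, 38, -45, -33] -> [-45, -33] -> [-45, -33] -> [-45, -33] -> -33
  [-50, 9, -38, 13, -46] -> [-38, 13, -46] -> [-38, 13, -46] -> [-46, -38, 13] -> 13
  [-6, -16, -27] -> [-27] -> [-27] -> [-27] -> -27
  [-35, 48, -45, 15, 21, -13] -> [-45, 15, 21, -13] -> [-45, 15, 21] -> [-45, 15, 21] -> 21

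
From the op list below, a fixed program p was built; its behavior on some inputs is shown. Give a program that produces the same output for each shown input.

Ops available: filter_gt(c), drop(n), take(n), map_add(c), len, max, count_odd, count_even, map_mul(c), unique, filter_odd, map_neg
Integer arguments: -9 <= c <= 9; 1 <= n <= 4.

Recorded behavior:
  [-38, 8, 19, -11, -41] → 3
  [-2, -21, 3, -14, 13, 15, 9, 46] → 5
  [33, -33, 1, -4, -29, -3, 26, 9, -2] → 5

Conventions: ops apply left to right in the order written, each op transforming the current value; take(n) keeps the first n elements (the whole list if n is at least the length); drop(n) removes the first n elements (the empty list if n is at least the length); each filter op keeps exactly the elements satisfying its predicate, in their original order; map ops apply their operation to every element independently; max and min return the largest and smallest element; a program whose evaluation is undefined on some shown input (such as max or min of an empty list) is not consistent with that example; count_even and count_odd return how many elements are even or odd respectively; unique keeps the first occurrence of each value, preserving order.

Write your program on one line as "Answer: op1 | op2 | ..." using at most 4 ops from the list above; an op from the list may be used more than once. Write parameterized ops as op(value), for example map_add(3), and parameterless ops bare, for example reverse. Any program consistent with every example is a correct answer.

drop(1) | map_add(-6) | filter_odd | count_odd

Check, running the answer program on each example:
  [-38, 8, 19, -11, -41] -> [8, 19, -11, -41] -> [2, 13, -17, -47] -> [13, -17, -47] -> 3
  [-2, -21, 3, -14, 13, 15, 9, 46] -> [-21, 3, -14, 13, 15, 9, 46] -> [-27, -3, -20, 7, 9, 3, 40] -> [-27, -3, 7, 9, 3] -> 5
  [33, -33, 1, -4, -29, -3, 26, 9, -2] -> [-33, 1, -4, -29, -3, 26, 9, -2] -> [-39, -5, -10, -35, -9, 20, 3, -8] -> [-39, -5, -35, -9, 3] -> 5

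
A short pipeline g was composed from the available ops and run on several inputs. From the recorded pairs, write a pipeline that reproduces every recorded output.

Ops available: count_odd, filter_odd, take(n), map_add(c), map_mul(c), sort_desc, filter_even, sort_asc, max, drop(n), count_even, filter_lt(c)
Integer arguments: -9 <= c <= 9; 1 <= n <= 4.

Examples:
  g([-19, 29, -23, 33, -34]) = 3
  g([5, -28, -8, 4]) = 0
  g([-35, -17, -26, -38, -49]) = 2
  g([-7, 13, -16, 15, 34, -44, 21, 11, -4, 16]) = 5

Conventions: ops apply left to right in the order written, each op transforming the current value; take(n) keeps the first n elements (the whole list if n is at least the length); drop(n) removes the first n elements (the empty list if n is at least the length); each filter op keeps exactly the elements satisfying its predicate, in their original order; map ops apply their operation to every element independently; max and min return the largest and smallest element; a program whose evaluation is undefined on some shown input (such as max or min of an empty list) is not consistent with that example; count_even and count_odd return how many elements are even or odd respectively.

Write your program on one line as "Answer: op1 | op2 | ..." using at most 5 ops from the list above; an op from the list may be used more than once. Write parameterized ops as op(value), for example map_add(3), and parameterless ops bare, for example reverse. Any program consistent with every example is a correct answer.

sort_desc | drop(1) | sort_asc | count_odd

Check, running the answer program on each example:
  [-19, 29, -23, 33, -34] -> [33, 29, -19, -23, -34] -> [29, -19, -23, -34] -> [-34, -23, -19, 29] -> 3
  [5, -28, -8, 4] -> [5, 4, -8, -28] -> [4, -8, -28] -> [-28, -8, 4] -> 0
  [-35, -17, -26, -38, -49] -> [-17, -26, -35, -38, -49] -> [-26, -35, -38, -49] -> [-49, -38, -35, -26] -> 2
  [-7, 13, -16, 15, 34, -44, 21, 11, -4, 16] -> [34, 21, 16, 15, 13, 11, -4, -7, -16, -44] -> [21, 16, 15, 13, 11, -4, -7, -16, -44] -> [-44, -16, -7, -4, 11, 13, 15, 16, 21] -> 5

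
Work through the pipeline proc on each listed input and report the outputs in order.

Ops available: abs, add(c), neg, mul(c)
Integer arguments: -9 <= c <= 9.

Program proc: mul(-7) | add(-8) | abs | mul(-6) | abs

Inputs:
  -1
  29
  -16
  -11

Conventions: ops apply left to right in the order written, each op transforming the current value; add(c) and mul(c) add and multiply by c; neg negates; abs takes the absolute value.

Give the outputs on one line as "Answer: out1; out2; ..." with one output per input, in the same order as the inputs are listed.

6; 1266; 624; 414

Execution, op by op:
  -1 -> 7 -> -1 -> 1 -> -6 -> 6
  29 -> -203 -> -211 -> 211 -> -1266 -> 1266
  -16 -> 112 -> 104 -> 104 -> -624 -> 624
  -11 -> 77 -> 69 -> 69 -> -414 -> 414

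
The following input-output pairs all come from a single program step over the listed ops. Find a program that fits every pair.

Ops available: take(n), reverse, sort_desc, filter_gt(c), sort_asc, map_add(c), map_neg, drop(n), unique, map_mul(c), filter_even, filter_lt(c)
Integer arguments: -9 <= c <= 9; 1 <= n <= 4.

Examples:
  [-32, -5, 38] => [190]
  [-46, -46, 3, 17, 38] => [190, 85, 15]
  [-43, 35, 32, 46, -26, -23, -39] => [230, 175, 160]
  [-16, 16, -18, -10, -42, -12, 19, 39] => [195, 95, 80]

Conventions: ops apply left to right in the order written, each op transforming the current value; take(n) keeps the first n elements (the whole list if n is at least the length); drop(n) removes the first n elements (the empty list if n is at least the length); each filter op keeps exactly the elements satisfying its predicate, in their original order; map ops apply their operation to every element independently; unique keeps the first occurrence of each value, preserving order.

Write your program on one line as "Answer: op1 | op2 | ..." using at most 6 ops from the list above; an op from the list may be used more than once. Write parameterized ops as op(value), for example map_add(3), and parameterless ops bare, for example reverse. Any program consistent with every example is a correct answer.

sort_asc | drop(2) | map_mul(5) | reverse | filter_gt(1)

Check, running the answer program on each example:
  [-32, -5, 38] -> [-32, -5, 38] -> [38] -> [190] -> [190] -> [190]
  [-46, -46, 3, 17, 38] -> [-46, -46, 3, 17, 38] -> [3, 17, 38] -> [15, 85, 190] -> [190, 85, 15] -> [190, 85, 15]
  [-43, 35, 32, 46, -26, -23, -39] -> [-43, -39, -26, -23, 32, 35, 46] -> [-26, -23, 32, 35, 46] -> [-130, -115, 160, 175, 230] -> [230, 175, 160, -115, -130] -> [230, 175, 160]
  [-16, 16, -18, -10, -42, -12, 19, 39] -> [-42, -18, -16, -12, -10, 16, 19, 39] -> [-16, -12, -10, 16, 19, 39] -> [-80, -60, -50, 80, 95, 195] -> [195, 95, 80, -50, -60, -80] -> [195, 95, 80]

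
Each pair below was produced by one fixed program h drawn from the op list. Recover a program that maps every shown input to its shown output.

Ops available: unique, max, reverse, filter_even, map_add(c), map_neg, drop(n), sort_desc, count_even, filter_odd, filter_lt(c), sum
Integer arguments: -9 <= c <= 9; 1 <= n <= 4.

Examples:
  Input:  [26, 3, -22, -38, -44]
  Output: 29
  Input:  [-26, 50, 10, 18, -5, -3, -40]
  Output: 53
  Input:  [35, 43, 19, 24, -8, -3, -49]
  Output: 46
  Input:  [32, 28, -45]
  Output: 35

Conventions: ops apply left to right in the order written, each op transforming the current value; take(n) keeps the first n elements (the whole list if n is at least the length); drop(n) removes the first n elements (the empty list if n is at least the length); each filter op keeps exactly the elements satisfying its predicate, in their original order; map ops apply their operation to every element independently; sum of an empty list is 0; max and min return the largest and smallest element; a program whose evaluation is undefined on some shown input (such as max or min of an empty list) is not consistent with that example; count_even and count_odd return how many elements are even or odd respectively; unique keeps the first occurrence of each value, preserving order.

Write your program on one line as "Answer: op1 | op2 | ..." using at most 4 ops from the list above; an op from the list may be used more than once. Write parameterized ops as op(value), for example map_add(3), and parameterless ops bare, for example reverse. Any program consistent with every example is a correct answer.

map_add(3) | reverse | max

Check, running the answer program on each example:
  [26, 3, -22, -38, -44] -> [29, 6, -19, -35, -41] -> [-41, -35, -19, 6, 29] -> 29
  [-26, 50, 10, 18, -5, -3, -40] -> [-23, 53, 13, 21, -2, 0, -37] -> [-37, 0, -2, 21, 13, 53, -23] -> 53
  [35, 43, 19, 24, -8, -3, -49] -> [38, 46, 22, 27, -5, 0, -46] -> [-46, 0, -5, 27, 22, 46, 38] -> 46
  [32, 28, -45] -> [35, 31, -42] -> [-42, 31, 35] -> 35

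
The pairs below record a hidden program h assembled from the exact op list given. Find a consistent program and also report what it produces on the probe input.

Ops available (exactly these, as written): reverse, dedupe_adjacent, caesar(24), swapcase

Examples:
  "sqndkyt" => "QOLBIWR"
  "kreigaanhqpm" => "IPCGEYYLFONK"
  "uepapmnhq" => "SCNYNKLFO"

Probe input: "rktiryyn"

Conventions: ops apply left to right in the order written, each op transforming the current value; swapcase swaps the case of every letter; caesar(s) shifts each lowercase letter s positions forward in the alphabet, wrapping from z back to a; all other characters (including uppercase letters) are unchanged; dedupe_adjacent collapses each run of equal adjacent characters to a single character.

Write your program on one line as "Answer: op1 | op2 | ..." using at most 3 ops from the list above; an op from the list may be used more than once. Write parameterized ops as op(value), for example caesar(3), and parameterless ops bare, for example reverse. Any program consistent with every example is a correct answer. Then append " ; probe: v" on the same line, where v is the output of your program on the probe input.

caesar(24) | swapcase ; probe: "PIRGPWWL"

Check, running the answer program on each example:
  "sqndkyt" -> "qolbiwr" -> "QOLBIWR"
  "kreigaanhqpm" -> "ipcgeyylfonk" -> "IPCGEYYLFONK"
  "uepapmnhq" -> "scnynklfo" -> "SCNYNKLFO"
  probe: "rktiryyn" -> "pirgpwwl" -> "PIRGPWWL"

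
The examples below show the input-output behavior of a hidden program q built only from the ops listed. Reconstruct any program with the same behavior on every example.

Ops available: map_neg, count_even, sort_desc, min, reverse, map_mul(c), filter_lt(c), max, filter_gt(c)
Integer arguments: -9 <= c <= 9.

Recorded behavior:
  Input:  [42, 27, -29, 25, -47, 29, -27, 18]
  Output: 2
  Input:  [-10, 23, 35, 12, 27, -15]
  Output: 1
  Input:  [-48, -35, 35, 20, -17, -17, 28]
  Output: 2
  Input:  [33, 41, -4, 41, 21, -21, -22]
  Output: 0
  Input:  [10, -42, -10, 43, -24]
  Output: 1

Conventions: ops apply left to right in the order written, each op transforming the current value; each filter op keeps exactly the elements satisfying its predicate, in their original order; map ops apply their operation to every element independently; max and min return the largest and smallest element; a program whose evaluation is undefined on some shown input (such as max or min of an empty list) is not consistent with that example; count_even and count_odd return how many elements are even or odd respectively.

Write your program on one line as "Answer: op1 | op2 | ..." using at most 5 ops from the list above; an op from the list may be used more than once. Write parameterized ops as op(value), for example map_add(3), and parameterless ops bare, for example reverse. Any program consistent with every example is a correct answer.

sort_desc | map_mul(5) | map_neg | filter_lt(-9) | count_even

Check, running the answer program on each example:
  [42, 27, -29, 25, -47, 29, -27, 18] -> [42, 29, 27, 25, 18, -27, -29, -47] -> [210, 145, 135, 125, 90, -135, -145, -235] -> [-210, -145, -135, -125, -90, 135, 145, 235] -> [-210, -145, -135, -125, -90] -> 2
  [-10, 23, 35, 12, 27, -15] -> [35, 27, 23, 12, -10, -15] -> [175, 135, 115, 60, -50, -75] -> [-175, -135, -115, -60, 50, 75] -> [-175, -135, -115, -60] -> 1
  [-48, -35, 35, 20, -17, -17, 28] -> [35, 28, 20, -17, -17, -35, -48] -> [175, 140, 100, -85, -85, -175, -240] -> [-175, -140, -100, 85, 85, 175, 240] -> [-175, -140, -100] -> 2
  [33, 41, -4, 41, 21, -21, -22] -> [41, 41, 33, 21, -4, -21, -22] -> [205, 205, 165, 105, -20, -105, -110] -> [-205, -205, -165, -105, 20, 105, 110] -> [-205, -205, -165, -105] -> 0
  [10, -42, -10, 43, -24] -> [43, 10, -10, -24, -42] -> [215, 50, -50, -120, -210] -> [-215, -50, 50, 120, 210] -> [-215, -50] -> 1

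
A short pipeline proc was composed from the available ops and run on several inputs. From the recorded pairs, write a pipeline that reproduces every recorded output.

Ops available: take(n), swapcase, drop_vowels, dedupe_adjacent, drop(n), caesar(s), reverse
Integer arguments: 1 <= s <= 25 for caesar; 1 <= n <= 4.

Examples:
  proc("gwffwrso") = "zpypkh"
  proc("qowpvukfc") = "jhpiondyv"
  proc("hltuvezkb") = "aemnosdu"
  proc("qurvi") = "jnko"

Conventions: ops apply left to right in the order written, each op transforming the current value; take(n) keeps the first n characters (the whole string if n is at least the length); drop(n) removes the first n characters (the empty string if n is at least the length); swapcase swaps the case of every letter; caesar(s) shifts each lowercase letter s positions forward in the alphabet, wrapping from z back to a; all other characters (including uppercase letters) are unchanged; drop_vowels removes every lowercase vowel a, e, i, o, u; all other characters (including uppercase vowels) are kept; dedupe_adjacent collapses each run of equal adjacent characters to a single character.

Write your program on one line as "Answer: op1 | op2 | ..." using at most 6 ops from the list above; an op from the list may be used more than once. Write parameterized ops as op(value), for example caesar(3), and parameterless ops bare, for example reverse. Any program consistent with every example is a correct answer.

caesar(12) | caesar(10) | dedupe_adjacent | drop_vowels | caesar(23)

Check, running the answer program on each example:
  "gwffwrso" -> "sirridea" -> "csbbsnok" -> "csbsnok" -> "csbsnk" -> "zpypkh"
  "qowpvukfc" -> "caibhgwro" -> "mkslrqgby" -> "mkslrqgby" -> "mkslrqgby" -> "jhpiondyv"
  "hltuvezkb" -> "txfghqlwn" -> "dhpqravgx" -> "dhpqravgx" -> "dhpqrvgx" -> "aemnosdu"
  "qurvi" -> "cgdhu" -> "mqnre" -> "mqnre" -> "mqnr" -> "jnko"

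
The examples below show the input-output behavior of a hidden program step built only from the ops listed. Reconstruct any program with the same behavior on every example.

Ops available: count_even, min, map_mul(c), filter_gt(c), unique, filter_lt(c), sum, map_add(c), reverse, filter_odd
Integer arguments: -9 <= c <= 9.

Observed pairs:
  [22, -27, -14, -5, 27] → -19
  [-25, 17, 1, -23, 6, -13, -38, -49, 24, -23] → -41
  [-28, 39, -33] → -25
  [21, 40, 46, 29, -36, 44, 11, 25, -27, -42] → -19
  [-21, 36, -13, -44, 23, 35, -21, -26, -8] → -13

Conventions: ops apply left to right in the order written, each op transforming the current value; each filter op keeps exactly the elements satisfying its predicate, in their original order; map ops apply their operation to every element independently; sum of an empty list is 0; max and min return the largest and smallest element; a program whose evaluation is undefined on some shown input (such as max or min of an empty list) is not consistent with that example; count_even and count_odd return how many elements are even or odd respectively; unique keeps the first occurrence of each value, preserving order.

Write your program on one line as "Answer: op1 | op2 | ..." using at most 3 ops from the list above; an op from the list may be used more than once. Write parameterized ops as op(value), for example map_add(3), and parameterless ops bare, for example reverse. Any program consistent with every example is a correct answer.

map_add(8) | filter_odd | min

Check, running the answer program on each example:
  [22, -27, -14, -5, 27] -> [30, -19, -6, 3, 35] -> [-19, 3, 35] -> -19
  [-25, 17, 1, -23, 6, -13, -38, -49, 24, -23] -> [-17, 25, 9, -15, 14, -5, -30, -41, 32, -15] -> [-17, 25, 9, -15, -5, -41, -15] -> -41
  [-28, 39, -33] -> [-20, 47, -25] -> [47, -25] -> -25
  [21, 40, 46, 29, -36, 44, 11, 25, -27, -42] -> [29, 48, 54, 37, -28, 52, 19, 33, -19, -34] -> [29, 37, 19, 33, -19] -> -19
  [-21, 36, -13, -44, 23, 35, -21, -26, -8] -> [-13, 44, -5, -36, 31, 43, -13, -18, 0] -> [-13, -5, 31, 43, -13] -> -13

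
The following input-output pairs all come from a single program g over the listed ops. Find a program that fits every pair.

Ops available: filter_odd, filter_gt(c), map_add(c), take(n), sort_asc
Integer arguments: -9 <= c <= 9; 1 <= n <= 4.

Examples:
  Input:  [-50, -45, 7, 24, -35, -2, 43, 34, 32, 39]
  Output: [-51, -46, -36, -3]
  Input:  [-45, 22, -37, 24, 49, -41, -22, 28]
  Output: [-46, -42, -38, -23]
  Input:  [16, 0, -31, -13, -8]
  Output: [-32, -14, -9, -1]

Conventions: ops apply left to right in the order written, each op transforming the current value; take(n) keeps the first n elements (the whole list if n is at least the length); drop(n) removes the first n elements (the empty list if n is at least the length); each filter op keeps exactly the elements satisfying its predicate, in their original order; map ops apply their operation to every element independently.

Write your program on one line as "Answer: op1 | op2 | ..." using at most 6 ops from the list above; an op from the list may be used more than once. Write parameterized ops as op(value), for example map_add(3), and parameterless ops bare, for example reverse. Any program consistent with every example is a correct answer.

map_add(-3) | map_add(9) | sort_asc | map_add(2) | map_add(-9) | take(4)

Check, running the answer program on each example:
  [-50, -45, 7, 24, -35, -2, 43, 34, 32, 39] -> [-53, -48, 4, 21, -38, -5, 40, 31, 29, 36] -> [-44, -39, 13, 30, -29, 4, 49, 40, 38, 45] -> [-44, -39, -29, 4, 13, 30, 38, 40, 45, 49] -> [-42, -37, -27, 6, 15, 32, 40, 42, 47, 51] -> [-51, -46, -36, -3, 6, 23, 31, 33, 38, 42] -> [-51, -46, -36, -3]
  [-45, 22, -37, 24, 49, -41, -22, 28] -> [-48, 19, -40, 21, 46, -44, -25, 25] -> [-39, 28, -31, 30, 55, -35, -16, 34] -> [-39, -35, -31, -16, 28, 30, 34, 55] -> [-37, -33, -29, -14, 30, 32, 36, 57] -> [-46, -42, -38, -23, 21, 23, 27, 48] -> [-46, -42, -38, -23]
  [16, 0, -31, -13, -8] -> [13, -3, -34, -16, -11] -> [22, 6, -25, -7, -2] -> [-25, -7, -2, 6, 22] -> [-23, -5, 0, 8, 24] -> [-32, -14, -9, -1, 15] -> [-32, -14, -9, -1]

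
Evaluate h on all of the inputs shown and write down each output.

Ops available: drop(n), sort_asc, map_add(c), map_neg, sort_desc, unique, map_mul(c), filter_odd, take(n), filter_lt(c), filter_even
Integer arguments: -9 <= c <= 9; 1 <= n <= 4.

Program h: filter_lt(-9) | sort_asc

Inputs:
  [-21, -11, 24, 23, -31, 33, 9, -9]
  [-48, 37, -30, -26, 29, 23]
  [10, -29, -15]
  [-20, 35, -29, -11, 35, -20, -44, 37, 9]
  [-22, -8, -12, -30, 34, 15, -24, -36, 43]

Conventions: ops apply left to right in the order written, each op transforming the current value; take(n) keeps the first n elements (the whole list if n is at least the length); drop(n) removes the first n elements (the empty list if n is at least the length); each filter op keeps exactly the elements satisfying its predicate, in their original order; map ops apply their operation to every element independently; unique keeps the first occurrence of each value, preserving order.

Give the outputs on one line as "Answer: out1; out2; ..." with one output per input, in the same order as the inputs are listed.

[-31, -21, -11]; [-48, -30, -26]; [-29, -15]; [-44, -29, -20, -20, -11]; [-36, -30, -24, -22, -12]

Execution, op by op:
  [-21, -11, 24, 23, -31, 33, 9, -9] -> [-21, -11, -31] -> [-31, -21, -11]
  [-48, 37, -30, -26, 29, 23] -> [-48, -30, -26] -> [-48, -30, -26]
  [10, -29, -15] -> [-29, -15] -> [-29, -15]
  [-20, 35, -29, -11, 35, -20, -44, 37, 9] -> [-20, -29, -11, -20, -44] -> [-44, -29, -20, -20, -11]
  [-22, -8, -12, -30, 34, 15, -24, -36, 43] -> [-22, -12, -30, -24, -36] -> [-36, -30, -24, -22, -12]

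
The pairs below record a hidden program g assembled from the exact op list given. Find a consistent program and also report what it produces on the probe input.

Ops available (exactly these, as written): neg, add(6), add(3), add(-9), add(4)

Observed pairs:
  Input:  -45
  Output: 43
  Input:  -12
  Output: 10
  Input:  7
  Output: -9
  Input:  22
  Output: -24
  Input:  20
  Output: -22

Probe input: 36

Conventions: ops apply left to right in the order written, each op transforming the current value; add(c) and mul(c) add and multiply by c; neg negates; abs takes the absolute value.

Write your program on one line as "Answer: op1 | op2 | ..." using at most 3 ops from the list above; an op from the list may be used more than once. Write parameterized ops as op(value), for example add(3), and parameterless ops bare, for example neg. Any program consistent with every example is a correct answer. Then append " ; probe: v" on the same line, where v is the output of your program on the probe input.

add(6) | neg | add(4) ; probe: -38

Check, running the answer program on each example:
  -45 -> -39 -> 39 -> 43
  -12 -> -6 -> 6 -> 10
  7 -> 13 -> -13 -> -9
  22 -> 28 -> -28 -> -24
  20 -> 26 -> -26 -> -22
  probe: 36 -> 42 -> -42 -> -38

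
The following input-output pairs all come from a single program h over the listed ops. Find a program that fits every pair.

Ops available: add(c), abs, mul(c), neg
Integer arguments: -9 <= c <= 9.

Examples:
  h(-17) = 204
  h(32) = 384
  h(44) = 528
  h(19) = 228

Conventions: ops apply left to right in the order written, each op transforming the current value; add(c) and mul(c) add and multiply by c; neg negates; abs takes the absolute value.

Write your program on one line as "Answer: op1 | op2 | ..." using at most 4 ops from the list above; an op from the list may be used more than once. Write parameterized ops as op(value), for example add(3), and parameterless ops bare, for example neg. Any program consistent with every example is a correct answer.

neg | abs | mul(-4) | mul(-3)

Check, running the answer program on each example:
  -17 -> 17 -> 17 -> -68 -> 204
  32 -> -32 -> 32 -> -128 -> 384
  44 -> -44 -> 44 -> -176 -> 528
  19 -> -19 -> 19 -> -76 -> 228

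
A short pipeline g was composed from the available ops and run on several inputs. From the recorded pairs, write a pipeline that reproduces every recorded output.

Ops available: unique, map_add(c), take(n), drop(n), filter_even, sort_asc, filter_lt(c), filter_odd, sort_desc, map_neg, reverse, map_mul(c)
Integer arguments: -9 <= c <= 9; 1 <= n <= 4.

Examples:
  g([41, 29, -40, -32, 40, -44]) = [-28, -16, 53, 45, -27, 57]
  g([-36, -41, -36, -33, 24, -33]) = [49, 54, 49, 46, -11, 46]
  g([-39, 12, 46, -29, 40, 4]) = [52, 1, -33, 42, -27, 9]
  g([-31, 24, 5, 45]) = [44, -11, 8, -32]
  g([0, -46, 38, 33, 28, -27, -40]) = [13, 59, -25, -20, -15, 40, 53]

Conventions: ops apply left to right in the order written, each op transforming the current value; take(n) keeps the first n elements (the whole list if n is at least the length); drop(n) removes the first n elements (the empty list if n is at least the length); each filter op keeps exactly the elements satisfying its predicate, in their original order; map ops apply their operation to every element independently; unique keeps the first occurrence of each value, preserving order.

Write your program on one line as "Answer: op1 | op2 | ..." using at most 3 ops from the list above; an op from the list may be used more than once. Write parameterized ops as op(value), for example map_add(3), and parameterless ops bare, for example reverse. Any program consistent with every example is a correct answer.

map_add(-7) | map_add(-6) | map_neg

Check, running the answer program on each example:
  [41, 29, -40, -32, 40, -44] -> [34, 22, -47, -39, 33, -51] -> [28, 16, -53, -45, 27, -57] -> [-28, -16, 53, 45, -27, 57]
  [-36, -41, -36, -33, 24, -33] -> [-43, -48, -43, -40, 17, -40] -> [-49, -54, -49, -46, 11, -46] -> [49, 54, 49, 46, -11, 46]
  [-39, 12, 46, -29, 40, 4] -> [-46, 5, 39, -36, 33, -3] -> [-52, -1, 33, -42, 27, -9] -> [52, 1, -33, 42, -27, 9]
  [-31, 24, 5, 45] -> [-38, 17, -2, 38] -> [-44, 11, -8, 32] -> [44, -11, 8, -32]
  [0, -46, 38, 33, 28, -27, -40] -> [-7, -53, 31, 26, 21, -34, -47] -> [-13, -59, 25, 20, 15, -40, -53] -> [13, 59, -25, -20, -15, 40, 53]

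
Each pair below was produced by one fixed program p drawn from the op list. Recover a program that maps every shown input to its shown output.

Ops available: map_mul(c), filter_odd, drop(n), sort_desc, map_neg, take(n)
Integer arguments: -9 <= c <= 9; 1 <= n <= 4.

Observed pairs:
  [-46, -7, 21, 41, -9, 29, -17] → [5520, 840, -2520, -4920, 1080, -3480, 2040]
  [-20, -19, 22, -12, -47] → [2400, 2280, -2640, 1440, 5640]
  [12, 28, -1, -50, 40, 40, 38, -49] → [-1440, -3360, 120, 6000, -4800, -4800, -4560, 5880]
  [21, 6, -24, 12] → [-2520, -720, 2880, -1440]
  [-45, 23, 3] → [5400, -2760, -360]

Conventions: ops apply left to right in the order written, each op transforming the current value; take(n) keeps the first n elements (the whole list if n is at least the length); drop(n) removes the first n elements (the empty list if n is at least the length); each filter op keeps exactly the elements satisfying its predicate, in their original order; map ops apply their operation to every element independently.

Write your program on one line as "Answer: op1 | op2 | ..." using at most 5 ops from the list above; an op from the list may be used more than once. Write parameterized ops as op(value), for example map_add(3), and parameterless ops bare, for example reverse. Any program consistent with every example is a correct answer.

map_mul(3) | map_mul(-2) | map_mul(-5) | map_mul(4) | map_neg

Check, running the answer program on each example:
  [-46, -7, 21, 41, -9, 29, -17] -> [-138, -21, 63, 123, -27, 87, -51] -> [276, 42, -126, -246, 54, -174, 102] -> [-1380, -210, 630, 1230, -270, 870, -510] -> [-5520, -840, 2520, 4920, -1080, 3480, -2040] -> [5520, 840, -2520, -4920, 1080, -3480, 2040]
  [-20, -19, 22, -12, -47] -> [-60, -57, 66, -36, -141] -> [120, 114, -132, 72, 282] -> [-600, -570, 660, -360, -1410] -> [-2400, -2280, 2640, -1440, -5640] -> [2400, 2280, -2640, 1440, 5640]
  [12, 28, -1, -50, 40, 40, 38, -49] -> [36, 84, -3, -150, 120, 120, 114, -147] -> [-72, -168, 6, 300, -240, -240, -228, 294] -> [360, 840, -30, -1500, 1200, 1200, 1140, -1470] -> [1440, 3360, -120, -6000, 4800, 4800, 4560, -5880] -> [-1440, -3360, 120, 6000, -4800, -4800, -4560, 5880]
  [21, 6, -24, 12] -> [63, 18, -72, 36] -> [-126, -36, 144, -72] -> [630, 180, -720, 360] -> [2520, 720, -2880, 1440] -> [-2520, -720, 2880, -1440]
  [-45, 23, 3] -> [-135, 69, 9] -> [270, -138, -18] -> [-1350, 690, 90] -> [-5400, 2760, 360] -> [5400, -2760, -360]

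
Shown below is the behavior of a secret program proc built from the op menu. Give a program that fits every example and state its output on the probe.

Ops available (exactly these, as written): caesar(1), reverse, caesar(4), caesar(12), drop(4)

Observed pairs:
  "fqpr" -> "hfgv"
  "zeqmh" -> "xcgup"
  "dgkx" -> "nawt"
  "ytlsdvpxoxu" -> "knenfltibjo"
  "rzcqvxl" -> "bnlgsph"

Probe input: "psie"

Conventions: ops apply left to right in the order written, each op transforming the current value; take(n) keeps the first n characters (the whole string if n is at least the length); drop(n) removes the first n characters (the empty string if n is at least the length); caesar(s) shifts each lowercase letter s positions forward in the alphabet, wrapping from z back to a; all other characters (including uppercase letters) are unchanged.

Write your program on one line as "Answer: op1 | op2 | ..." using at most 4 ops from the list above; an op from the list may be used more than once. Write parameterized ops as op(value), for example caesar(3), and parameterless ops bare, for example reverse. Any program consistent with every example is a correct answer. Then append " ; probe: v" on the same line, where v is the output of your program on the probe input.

reverse | caesar(12) | caesar(4) ; probe: "uyif"

Check, running the answer program on each example:
  "fqpr" -> "rpqf" -> "dbcr" -> "hfgv"
  "zeqmh" -> "hmqez" -> "tycql" -> "xcgup"
  "dgkx" -> "xkgd" -> "jwsp" -> "nawt"
  "ytlsdvpxoxu" -> "uxoxpvdslty" -> "gjajbhpexfk" -> "knenfltibjo"
  "rzcqvxl" -> "lxvqczr" -> "xjhcold" -> "bnlgsph"
  probe: "psie" -> "eisp" -> "queb" -> "uyif"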